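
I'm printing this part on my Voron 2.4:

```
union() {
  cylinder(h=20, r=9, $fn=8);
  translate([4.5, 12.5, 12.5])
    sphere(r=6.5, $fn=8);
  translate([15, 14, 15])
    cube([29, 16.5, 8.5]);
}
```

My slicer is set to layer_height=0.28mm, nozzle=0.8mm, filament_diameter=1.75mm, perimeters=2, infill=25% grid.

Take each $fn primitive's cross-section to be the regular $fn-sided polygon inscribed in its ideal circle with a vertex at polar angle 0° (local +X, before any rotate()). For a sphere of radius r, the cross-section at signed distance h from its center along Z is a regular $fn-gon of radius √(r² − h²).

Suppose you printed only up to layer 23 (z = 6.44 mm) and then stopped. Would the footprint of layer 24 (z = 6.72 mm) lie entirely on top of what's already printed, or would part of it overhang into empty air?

Compare the two slices. At z = 6.44: the r=9 cylinder gives a regular 8-gon of circumradius 9 (constant along its height) (area = (8/2)·9.000²·sin(360°/8) = 229.10 mm²); the r=6.5 sphere at (4.5, 12.5) contributes a regular 8-gon of circumradius √(6.5²−6.06²) = 2.351 (area = (8/2)·2.351²·sin(360°/8) = 15.63 mm²); the cube at (15, 14) does not reach this height (z outside [15, 23.5]); Combining (union): the 2 present regions are separate (no shared area or edge), so areas and boundary lengths simply add and each stays a separate island — area = 244.73 mm². At z = 6.72: the cylinder: section is a regular 8-gon, circumradius r=9 (area = (8/2)·9.000²·sin(360°/8) = 229.10 mm²); the r=6.5 sphere at (4.5, 12.5) slices to a regular 8-gon of circumradius 2.973 (√(r²−h²) with h=5.78 from center) (area = (8/2)·2.973²·sin(360°/8) = 25.01 mm²); the cube at (15, 14) is absent (z outside [15, 23.5]); Combining (union): the 2 present regions are separate (no shared area or edge), so areas and boundary lengths simply add and each stays a separate island — area = 254.11 mm². Checking containment: at z = 6.72 the cross-section extends beyond the z = 6.44 cross-section by about 9.38 mm².

part overhangs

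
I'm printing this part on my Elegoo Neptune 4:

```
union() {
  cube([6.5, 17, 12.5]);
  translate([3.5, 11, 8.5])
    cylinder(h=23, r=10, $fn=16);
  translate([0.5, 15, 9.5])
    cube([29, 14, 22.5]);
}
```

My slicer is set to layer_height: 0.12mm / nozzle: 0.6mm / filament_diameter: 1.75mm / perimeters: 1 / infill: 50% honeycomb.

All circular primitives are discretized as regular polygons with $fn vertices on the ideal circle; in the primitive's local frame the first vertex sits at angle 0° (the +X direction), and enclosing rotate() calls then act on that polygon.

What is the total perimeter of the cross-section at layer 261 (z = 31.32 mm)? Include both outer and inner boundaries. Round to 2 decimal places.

At z = 31.32 mm: the cube is absent (z outside [0, 12.5]); the r=10 cylinder at (3.5, 11) contributes a regular 16-gon of circumradius 10 (perimeter = 2·16·10.000·sin(180°/16) = 62.43 mm); the cube at (0.5, 15) (footprint 29×14) is included at this height (perimeter 86.00 mm); Combining (union): the regions partially overlap (shared area 55.24 mm²), so the edge portions inside another operand are dropped and the merged outline is re-measured after clipping — boundary = 116.35 mm. Overall, the cross-section is a single solid region. Total boundary length (outer) = 116.35 mm.

116.35 mm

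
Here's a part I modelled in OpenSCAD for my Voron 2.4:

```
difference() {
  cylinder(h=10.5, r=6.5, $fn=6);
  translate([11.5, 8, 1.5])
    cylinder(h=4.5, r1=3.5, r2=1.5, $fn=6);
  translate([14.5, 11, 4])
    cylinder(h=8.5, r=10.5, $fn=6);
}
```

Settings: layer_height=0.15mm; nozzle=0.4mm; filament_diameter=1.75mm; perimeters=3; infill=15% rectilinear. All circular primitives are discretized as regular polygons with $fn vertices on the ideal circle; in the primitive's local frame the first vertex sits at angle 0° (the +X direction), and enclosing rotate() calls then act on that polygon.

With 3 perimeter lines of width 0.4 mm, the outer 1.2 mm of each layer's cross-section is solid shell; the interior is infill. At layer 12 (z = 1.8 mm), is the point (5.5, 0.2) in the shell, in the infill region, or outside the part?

shell

At z = 1.8 mm: the r=6.5 cylinder contributes a regular 6-gon of circumradius 6.5; the cone at (11.5, 8) contributes a regular 6-gon of circumradius 3.367 (interpolated between r1=3.5 and r2=1.5 at t=0.067); the cylinder at (14.5, 11) is not intersected at this z (z outside [4, 12.5]); Taking the first minus the rest: starting from the r=6.5 cylinder, the cone at (11.5, 8) misses the remaining region (no effect) — 1 connected region. Overall, the cross-section is a single solid region. The nearest boundary edge runs (3.25, 5.63)→(6.50, 0.00); distance from the point to it = 0.77 mm. The point is inside the cross-section, 0.77 mm from the nearest boundary — within the 1.2 mm shell band (3 × 0.4).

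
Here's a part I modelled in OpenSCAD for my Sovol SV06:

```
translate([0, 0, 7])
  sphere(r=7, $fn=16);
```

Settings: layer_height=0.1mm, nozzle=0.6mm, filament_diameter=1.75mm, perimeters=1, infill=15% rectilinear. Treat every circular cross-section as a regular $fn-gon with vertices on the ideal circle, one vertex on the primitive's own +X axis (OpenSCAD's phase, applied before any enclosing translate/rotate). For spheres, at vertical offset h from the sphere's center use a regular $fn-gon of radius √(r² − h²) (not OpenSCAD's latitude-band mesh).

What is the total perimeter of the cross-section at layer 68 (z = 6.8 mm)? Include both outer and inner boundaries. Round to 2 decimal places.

At z = 6.8 mm: the r=7 sphere slices to a regular 16-gon of circumradius 6.997 (√(r²−h²) with h=0.2 from center) (perimeter = 2·16·6.997·sin(180°/16) = 43.68 mm). Overall, the cross-section is a single solid region. Total boundary length (outer) = 43.68 mm.

43.68 mm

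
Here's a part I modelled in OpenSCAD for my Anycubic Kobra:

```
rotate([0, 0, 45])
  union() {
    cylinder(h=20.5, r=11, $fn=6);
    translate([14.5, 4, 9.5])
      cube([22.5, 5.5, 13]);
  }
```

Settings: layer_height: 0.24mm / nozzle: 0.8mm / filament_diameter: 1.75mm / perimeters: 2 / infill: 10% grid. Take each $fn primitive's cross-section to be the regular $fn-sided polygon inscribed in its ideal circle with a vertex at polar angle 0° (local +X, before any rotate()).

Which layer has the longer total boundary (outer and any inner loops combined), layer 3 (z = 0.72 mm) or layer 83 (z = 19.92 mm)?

Layer 3 (z = 0.72): the cylinder: section is a regular 6-gon, circumradius r=11 (perimeter = 2·6·11.000·sin(180°/6) = 66.00 mm); the cube at (14.5, 4) does not reach this height (z outside [9.5, 22.5]); Taking the union: only the r=11 cylinder is present, so the union is just that shape — boundary = 66.00 mm; (whole slice rotated 45° about Z — lengths, areas and connectivity unchanged). So its perimeter = 66.00 mm. Layer 83 (z = 19.92): the r=11 cylinder contributes a regular 6-gon of circumradius 11 (perimeter = 2·6·11.000·sin(180°/6) = 66.00 mm); the 22.5×5.5 cube at (14.5, 4) contributes its full rectangle (perimeter 56.00 mm); Combining (union): the 2 present regions are separate (no shared area or edge), so areas and boundary lengths simply add and each stays a separate island — boundary = 122.00 mm; (whole slice rotated 45° about Z — lengths, areas and connectivity unchanged). So its perimeter = 122.00 mm. Layer 83 is larger (122.00 vs 66.00 mm).

layer 83 (z = 19.92 mm)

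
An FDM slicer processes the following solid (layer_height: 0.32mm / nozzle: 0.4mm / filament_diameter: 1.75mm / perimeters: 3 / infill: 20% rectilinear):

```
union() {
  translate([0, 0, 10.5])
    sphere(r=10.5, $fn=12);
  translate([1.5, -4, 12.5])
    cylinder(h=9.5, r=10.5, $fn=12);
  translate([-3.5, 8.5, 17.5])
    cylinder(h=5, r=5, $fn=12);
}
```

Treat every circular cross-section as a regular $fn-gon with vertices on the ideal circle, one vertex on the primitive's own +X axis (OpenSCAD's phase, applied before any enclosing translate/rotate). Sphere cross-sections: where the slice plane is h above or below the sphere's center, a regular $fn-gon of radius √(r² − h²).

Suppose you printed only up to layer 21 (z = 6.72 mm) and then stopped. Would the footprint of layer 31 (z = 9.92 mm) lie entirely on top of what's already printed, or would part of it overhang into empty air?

part overhangs

Compare the two slices. At z = 6.72: the sphere: section is a regular 12-gon, circumradius = √(r²−h²) = √(10.5²−3.78²) = 9.796 (area = (12/2)·9.796²·sin(360°/12) = 287.88 mm²); the cylinder at (1.5, -4) is not intersected at this z (z outside [12.5, 22]); the cylinder at (-3.5, 8.5) is absent (z outside [17.5, 22.5]); Merging all regions: only the r=10.5 sphere is present, so the union is just that shape — area = 287.88 mm². At z = 9.92: the sphere: section is a regular 12-gon, circumradius = √(r²−h²) = √(10.5²−0.58²) = 10.484 (area = (12/2)·10.484²·sin(360°/12) = 329.74 mm²); the cylinder at (1.5, -4) is absent (z outside [12.5, 22]); the cylinder at (-3.5, 8.5) does not reach this height (z outside [17.5, 22.5]); Taking the union: only the r=10.5 sphere is present, so the union is just that shape — area = 329.74 mm². Checking containment: at z = 9.92 the cross-section extends beyond the z = 6.72 cross-section by about 41.86 mm².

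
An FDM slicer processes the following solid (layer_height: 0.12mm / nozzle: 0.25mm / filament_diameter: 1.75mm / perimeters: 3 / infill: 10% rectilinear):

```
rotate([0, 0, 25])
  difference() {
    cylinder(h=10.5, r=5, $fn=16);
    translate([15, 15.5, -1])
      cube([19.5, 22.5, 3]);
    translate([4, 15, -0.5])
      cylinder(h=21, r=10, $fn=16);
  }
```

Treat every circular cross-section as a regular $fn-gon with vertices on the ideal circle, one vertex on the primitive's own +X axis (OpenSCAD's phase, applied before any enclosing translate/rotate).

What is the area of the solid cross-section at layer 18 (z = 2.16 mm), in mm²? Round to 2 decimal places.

76.54 mm²

At z = 2.16 mm: the cylinder: section is a regular 16-gon, circumradius r=5 (area = (16/2)·5.000²·sin(360°/16) = 76.54 mm²); the cube at (15, 15.5) is not intersected at this z (z outside [-1, 2]); the r=10 cylinder at (4, 15) gives a regular 16-gon of circumradius 10 (constant along its height) (area = (16/2)·10.000²·sin(360°/16) = 306.15 mm²); After the difference (first − rest): starting from the r=5 cylinder (76.54 mm²), the r=10 cylinder at (4, 15) misses the remaining region (no effect) — area = 76.54 mm²; (rotated 25° about Z; rotation is an isometry so areas/perimeters/island counts are preserved). Overall, the cross-section is a single solid region. Net area = 76.54 mm².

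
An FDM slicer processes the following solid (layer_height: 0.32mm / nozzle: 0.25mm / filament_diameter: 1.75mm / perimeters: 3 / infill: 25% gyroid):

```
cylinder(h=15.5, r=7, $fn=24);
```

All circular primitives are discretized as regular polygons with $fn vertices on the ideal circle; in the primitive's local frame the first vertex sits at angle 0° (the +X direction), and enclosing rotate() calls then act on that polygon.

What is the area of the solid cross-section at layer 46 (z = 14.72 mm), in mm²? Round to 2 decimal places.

152.19 mm²

At z = 14.72 mm: the r=7 cylinder contributes a regular 24-gon of circumradius 7 (area = (24/2)·7.000²·sin(360°/24) = 152.19 mm²). Overall, the cross-section is a single solid region. Net area = 152.19 mm².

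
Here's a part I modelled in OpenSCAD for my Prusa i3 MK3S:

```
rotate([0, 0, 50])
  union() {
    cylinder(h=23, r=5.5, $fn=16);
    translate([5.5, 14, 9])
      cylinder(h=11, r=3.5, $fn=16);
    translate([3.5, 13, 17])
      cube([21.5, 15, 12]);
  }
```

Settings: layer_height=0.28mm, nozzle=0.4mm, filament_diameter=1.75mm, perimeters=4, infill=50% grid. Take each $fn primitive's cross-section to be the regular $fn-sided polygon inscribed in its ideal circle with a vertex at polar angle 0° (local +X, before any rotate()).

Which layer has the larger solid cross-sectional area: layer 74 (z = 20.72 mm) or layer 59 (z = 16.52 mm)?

Layer 74 (z = 20.72): the r=5.5 cylinder contributes a regular 16-gon of circumradius 5.5 (area = (16/2)·5.500²·sin(360°/16) = 92.61 mm²); the cylinder at (5.5, 14) does not reach this height (z outside [9, 20]); the 21.5×15 cube at (3.5, 13) contributes its full rectangle (area 322.50 mm²); Combining (union): the 2 present regions are separate (no shared area or edge), so areas and boundary lengths simply add and each stays a separate island — area = 415.11 mm²; (rotated 50° about Z; rotation is an isometry so areas/perimeters/island counts are preserved). So its area = 415.11 mm². Layer 59 (z = 16.52): the cylinder: section is a regular 16-gon, circumradius r=5.5 (area = (16/2)·5.500²·sin(360°/16) = 92.61 mm²); the cylinder at (5.5, 14): section is a regular 16-gon, circumradius r=3.5 (area = (16/2)·3.500²·sin(360°/16) = 37.50 mm²); the cube at (3.5, 13) is not intersected at this z (z outside [17, 29]); Merging all regions: the 2 present regions are separate (no shared area or edge), so areas and boundary lengths simply add and each stays a separate island — area = 130.11 mm²; (whole slice rotated 50° about Z — lengths, areas and connectivity unchanged). So its area = 130.11 mm². Layer 74 is larger (415.11 vs 130.11 mm²).

layer 74 (z = 20.72 mm)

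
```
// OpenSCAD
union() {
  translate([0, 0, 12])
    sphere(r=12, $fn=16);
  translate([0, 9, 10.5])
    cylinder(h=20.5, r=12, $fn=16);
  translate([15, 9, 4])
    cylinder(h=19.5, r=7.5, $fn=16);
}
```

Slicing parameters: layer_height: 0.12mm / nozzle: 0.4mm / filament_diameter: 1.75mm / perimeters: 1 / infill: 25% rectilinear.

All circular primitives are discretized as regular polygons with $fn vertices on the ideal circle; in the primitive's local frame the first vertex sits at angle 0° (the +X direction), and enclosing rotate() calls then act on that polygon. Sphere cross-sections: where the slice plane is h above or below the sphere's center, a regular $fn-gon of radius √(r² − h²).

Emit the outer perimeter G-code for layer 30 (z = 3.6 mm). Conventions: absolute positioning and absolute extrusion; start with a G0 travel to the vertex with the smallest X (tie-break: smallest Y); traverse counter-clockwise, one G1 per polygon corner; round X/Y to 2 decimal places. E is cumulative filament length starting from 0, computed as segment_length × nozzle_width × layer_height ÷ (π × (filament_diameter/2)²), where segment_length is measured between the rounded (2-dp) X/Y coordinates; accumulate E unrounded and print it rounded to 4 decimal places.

G0 X-8.57 Y0.00 Z3.60
G1 X-7.92 Y-3.28 E0.0667
G1 X-6.06 Y-6.06 E0.1335
G1 X-3.28 Y-7.92 E0.2002
G1 X0.00 Y-8.57 E0.2670
G1 X3.28 Y-7.92 E0.3337
G1 X6.06 Y-6.06 E0.4004
G1 X7.92 Y-3.28 E0.4672
G1 X8.57 Y0.00 E0.5339
G1 X7.92 Y3.28 E0.6006
G1 X6.06 Y6.06 E0.6674
G1 X3.28 Y7.92 E0.7341
G1 X0.00 Y8.57 E0.8009
G1 X-3.28 Y7.92 E0.8676
G1 X-6.06 Y6.06 E0.9344
G1 X-7.92 Y3.28 E1.0011
G1 X-8.57 Y0.00 E1.0678

At z = 3.6 mm: the r=12 sphere contributes a regular 16-gon of circumradius √(12²−8.4²) = 8.570; the cylinder at (0, 9) is absent (z outside [10.5, 31]); the cylinder at (15, 9) is not intersected at this z (z outside [4, 23.5]); Merging all regions: only the r=12 sphere is present, so the union is just that shape — 1 connected region. The outline is a single polygon with 16 vertices. Extrusion per mm of travel: 0.4 × 0.12 / (π × 0.875²) = 0.019956. Accumulating E over each segment gives final E = 1.0678.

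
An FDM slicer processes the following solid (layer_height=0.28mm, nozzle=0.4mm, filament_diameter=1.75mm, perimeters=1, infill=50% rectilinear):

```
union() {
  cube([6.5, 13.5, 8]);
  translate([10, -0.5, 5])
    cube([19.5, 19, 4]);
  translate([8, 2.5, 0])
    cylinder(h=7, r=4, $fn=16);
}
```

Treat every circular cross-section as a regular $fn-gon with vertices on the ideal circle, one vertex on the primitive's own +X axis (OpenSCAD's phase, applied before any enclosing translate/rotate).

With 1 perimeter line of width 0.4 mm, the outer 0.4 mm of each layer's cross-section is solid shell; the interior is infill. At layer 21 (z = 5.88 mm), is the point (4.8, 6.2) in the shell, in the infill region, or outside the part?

At z = 5.88 mm: the cube is present — its section is the full 6.5×13.5 rectangle; the cube at (10, -0.5) is present — its section is the full 19.5×19 rectangle; the r=4 cylinder at (8, 2.5) contributes a regular 16-gon of circumradius 4; Merging all regions: the regions partially overlap (shared area 21.16 mm²), so overlapping operands fuse into one piece — 1 connected region. Overall, the cross-section is a single solid region. The nearest boundary edge runs (6.50, 13.50)→(6.50, 6.20); distance from the point to it = 1.70 mm. The point is inside the cross-section and 1.70 mm from the nearest boundary — more than the 0.4 mm shell width (1 × 0.4), so it's in the infill interior.

infill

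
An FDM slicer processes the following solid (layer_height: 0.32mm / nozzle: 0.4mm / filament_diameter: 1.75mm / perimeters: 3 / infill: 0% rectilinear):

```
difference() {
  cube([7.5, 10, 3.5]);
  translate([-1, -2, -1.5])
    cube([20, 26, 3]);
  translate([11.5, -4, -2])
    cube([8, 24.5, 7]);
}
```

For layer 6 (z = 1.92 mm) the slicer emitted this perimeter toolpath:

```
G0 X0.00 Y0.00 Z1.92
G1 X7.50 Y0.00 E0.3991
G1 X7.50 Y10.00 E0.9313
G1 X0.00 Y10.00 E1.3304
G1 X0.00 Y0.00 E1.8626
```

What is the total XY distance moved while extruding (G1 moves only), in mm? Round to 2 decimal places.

Sum the Euclidean lengths of each G1 segment: total = 35.00 mm.

35.00 mm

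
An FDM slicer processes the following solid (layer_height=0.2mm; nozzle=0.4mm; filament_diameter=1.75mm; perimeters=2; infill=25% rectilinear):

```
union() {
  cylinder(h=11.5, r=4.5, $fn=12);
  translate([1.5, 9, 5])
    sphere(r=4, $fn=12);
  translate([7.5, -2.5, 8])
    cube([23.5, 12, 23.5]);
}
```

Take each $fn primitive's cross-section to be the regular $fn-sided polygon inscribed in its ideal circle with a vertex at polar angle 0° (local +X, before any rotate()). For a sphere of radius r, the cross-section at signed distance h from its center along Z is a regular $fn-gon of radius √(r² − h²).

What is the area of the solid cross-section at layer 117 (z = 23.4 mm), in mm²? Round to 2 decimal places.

At z = 23.4 mm: the cylinder does not reach this height (z outside [0, 11.5]); the sphere at (1.5, 9) is not intersected at this z (|z−center|=18.400 > r=4); the cube at (7.5, -2.5) is present — its section is the full 23.5×12 rectangle (area 282.00 mm²); Combining (union): only the 23.5×12 cube at (7.5, -2.5) is present, so the union is just that shape — area = 282.00 mm². Overall, the cross-section is a single solid region. Net area = 282.00 mm².

282.00 mm²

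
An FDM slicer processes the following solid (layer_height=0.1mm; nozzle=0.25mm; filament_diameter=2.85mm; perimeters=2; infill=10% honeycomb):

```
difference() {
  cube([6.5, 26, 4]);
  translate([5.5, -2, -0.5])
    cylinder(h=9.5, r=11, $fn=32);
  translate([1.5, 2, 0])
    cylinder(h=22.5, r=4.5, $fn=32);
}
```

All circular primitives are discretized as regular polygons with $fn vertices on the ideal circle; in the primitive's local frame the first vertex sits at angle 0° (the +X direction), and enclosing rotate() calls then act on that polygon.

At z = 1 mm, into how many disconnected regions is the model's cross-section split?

1

At z = 1 mm: the cube is present — its section is the full 6.5×26 rectangle; the r=11 cylinder at (5.5, -2) contributes a regular 32-gon of circumradius 11; the cylinder at (1.5, 2): section is a regular 32-gon, circumradius r=4.5; Subtracting the remaining from the first: starting from the 6.5×26 cube, the r=11 cylinder at (5.5, -2) partially overlaps it — only the 55.62 mm² overlap (of its 377.69 mm²) is removed, clipping the outline; the r=4.5 cylinder at (1.5, 2) misses the remaining region (no effect) — 1 connected region. The result has 1 disconnected region.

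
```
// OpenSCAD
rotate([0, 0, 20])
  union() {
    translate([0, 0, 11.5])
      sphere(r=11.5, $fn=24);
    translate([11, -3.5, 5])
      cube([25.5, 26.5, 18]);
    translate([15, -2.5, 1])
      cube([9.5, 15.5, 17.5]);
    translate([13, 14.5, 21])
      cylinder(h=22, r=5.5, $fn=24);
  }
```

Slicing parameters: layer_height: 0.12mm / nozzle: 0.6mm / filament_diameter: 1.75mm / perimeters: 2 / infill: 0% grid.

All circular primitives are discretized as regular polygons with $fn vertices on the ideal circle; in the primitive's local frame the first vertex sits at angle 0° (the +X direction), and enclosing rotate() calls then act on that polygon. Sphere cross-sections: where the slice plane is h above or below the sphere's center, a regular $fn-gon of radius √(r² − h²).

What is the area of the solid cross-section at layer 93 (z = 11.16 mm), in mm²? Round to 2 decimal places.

1084.33 mm²

At z = 11.16 mm: the r=11.5 sphere contributes a regular 24-gon of circumradius √(11.5²−0.34²) = 11.495 (area = (24/2)·11.495²·sin(360°/24) = 410.39 mm²); the cube at (11, -3.5) (footprint 25.5×26.5) is included at this height (area 675.75 mm²); the 9.5×15.5 cube at (15, -2.5) contributes its full rectangle (area 147.25 mm²); the cylinder at (13, 14.5) is absent (z outside [21, 43]); Combining (union): the regions partially overlap — summed areas 1233.39 mm² minus the doubly-counted overlap 149.06 mm² gives 1084.33 mm² — area = 1084.33 mm²; (rotated 20° about Z; rotation is an isometry so areas/perimeters/island counts are preserved). Overall, the cross-section is a single solid region. Net area = 1084.33 mm².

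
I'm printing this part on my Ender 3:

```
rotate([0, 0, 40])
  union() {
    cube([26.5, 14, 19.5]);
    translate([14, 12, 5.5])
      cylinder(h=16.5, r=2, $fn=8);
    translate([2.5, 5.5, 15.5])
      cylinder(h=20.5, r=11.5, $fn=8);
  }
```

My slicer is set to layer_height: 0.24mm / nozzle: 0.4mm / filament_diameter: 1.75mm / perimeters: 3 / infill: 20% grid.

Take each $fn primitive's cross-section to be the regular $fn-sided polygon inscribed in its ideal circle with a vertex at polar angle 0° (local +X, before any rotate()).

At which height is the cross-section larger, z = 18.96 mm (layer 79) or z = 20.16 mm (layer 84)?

Layer 79 (z = 18.96): the cube is present — its section is the full 26.5×14 rectangle (area 371.00 mm²); the r=2 cylinder at (14, 12) gives a regular 8-gon of circumradius 2 (constant along its height) (area = (8/2)·2.000²·sin(360°/8) = 11.31 mm²); the r=11.5 cylinder at (2.5, 5.5) contributes a regular 8-gon of circumradius 11.5 (area = (8/2)·11.500²·sin(360°/8) = 374.06 mm²); Merging all regions: the regions partially overlap — summed areas 756.37 mm² minus the doubly-counted overlap 185.95 mm² gives 570.42 mm² — area = 570.42 mm²; (rotated 40° about Z; rotation is an isometry so areas/perimeters/island counts are preserved). So its area = 570.42 mm². Layer 84 (z = 20.16): the cube is absent (z outside [0, 19.5]); the r=2 cylinder at (14, 12) gives a regular 8-gon of circumradius 2 (constant along its height) (area = (8/2)·2.000²·sin(360°/8) = 11.31 mm²); the r=11.5 cylinder at (2.5, 5.5) gives a regular 8-gon of circumradius 11.5 (constant along its height) (area = (8/2)·11.500²·sin(360°/8) = 374.06 mm²); Taking the union: the 2 present regions are separate (no shared area or edge), so areas and boundary lengths simply add and each stays a separate island — area = 385.37 mm²; (whole slice rotated 40° about Z — lengths, areas and connectivity unchanged). So its area = 385.37 mm². Layer 79 is larger (570.42 vs 385.37 mm²).

layer 79 (z = 18.96 mm)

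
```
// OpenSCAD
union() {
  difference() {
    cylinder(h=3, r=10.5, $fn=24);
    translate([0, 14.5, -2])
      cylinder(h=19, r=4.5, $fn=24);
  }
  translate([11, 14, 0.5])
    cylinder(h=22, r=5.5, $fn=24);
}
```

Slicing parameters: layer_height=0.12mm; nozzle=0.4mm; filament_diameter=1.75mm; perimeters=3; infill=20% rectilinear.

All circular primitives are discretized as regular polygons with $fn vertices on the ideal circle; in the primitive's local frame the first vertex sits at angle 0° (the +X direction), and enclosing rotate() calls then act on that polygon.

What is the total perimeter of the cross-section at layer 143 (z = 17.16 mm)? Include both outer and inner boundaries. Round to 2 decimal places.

At z = 17.16 mm: the cylinder is absent (z outside [0, 3]); the cylinder at (0, 14.5) is absent (z outside [-2, 17]); Subtracting the remaining from the first: the first operand is absent here, so nothing remains; the r=5.5 cylinder at (11, 14) gives a regular 24-gon of circumradius 5.5 (constant along its height) (perimeter = 2·24·5.500·sin(180°/24) = 34.46 mm); Taking the union: only the r=5.5 cylinder at (11, 14) is present, so the union is just that shape — boundary = 34.46 mm. Overall, the cross-section is a single solid region. Total boundary length (outer) = 34.46 mm.

34.46 mm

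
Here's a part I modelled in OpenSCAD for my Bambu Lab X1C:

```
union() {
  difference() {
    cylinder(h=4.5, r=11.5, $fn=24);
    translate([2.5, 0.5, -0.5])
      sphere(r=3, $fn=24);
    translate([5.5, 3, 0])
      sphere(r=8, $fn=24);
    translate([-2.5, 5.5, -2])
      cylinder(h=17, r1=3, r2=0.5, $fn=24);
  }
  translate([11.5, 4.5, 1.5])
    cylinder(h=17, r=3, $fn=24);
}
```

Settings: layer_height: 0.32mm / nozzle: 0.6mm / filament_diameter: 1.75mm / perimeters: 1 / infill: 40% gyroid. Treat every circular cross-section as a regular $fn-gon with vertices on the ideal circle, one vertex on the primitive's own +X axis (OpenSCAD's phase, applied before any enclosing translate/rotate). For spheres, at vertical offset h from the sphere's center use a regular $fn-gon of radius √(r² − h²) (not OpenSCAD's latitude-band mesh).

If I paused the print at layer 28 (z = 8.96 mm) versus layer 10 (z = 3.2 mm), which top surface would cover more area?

layer 10 (z = 3.2 mm)

Layer 28 (z = 8.96): the cylinder is not intersected at this z (z outside [0, 4.5]); the sphere at (2.5, 0.5) is not intersected at this z (|z−center|=9.460 > r=3); the sphere at (5.5, 3) is absent (|z−center|=8.960 > r=8); the cone at (-2.5, 5.5): at t=0.645 of its height the radius interpolates to r₁+(r₂−r₁)t = 1.388, giving a regular 24-gon of that circumradius (area = (24/2)·1.388²·sin(360°/24) = 5.99 mm²); Taking the first minus the rest: the first operand is absent here, so nothing remains; the r=3 cylinder at (11.5, 4.5) gives a regular 24-gon of circumradius 3 (constant along its height) (area = (24/2)·3.000²·sin(360°/24) = 27.95 mm²); Combining (union): only the r=3 cylinder at (11.5, 4.5) is present, so the union is just that shape — area = 27.95 mm². So its area = 27.95 mm². Layer 10 (z = 3.2): the cylinder: section is a regular 24-gon, circumradius r=11.5 (area = (24/2)·11.500²·sin(360°/24) = 410.75 mm²); the sphere at (2.5, 0.5) does not reach this height (|z−center|=3.700 > r=3); the r=8 sphere at (5.5, 3) contributes a regular 24-gon of circumradius √(8²−3.2²) = 7.332 (area = (24/2)·7.332²·sin(360°/24) = 166.97 mm²); the cone at (-2.5, 5.5) contributes a regular 24-gon of circumradius 2.235 (interpolated between r1=3 and r2=0.5 at t=0.306) (area = (24/2)·2.235²·sin(360°/24) = 15.52 mm²); Taking the first minus the rest: starting from the r=11.5 cylinder (410.75 mm²), the r=8 sphere at (5.5, 3) partially overlaps it — only the 145.75 mm² overlap (of its 166.97 mm²) is removed, clipping the outline; the cone at (-2.5, 5.5) partially overlaps it — only the 12.71 mm² overlap (of its 15.52 mm²) is removed, clipping the outline — area = 252.29 mm²; the cylinder at (11.5, 4.5): section is a regular 24-gon, circumradius r=3 (area = (24/2)·3.000²·sin(360°/24) = 27.95 mm²); Combining (union): the 2 present regions are separate (no shared area or edge), so areas and boundary lengths simply add and each stays a separate island — area = 280.24 mm². So its area = 280.24 mm². Layer 10 is larger (280.24 vs 27.95 mm²).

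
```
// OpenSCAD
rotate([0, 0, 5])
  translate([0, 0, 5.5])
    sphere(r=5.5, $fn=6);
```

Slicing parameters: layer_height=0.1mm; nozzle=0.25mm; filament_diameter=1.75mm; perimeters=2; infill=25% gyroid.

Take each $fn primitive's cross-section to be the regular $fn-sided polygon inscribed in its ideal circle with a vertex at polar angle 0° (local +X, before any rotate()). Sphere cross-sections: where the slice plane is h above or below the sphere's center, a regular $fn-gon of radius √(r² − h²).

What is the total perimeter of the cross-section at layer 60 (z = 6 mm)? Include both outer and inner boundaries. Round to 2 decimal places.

32.86 mm

At z = 6 mm: the sphere: section is a regular 6-gon, circumradius = √(r²−h²) = √(5.5²−0.5²) = 5.477 (perimeter = 2·6·5.477·sin(180°/6) = 32.86 mm); (whole slice rotated 5° about Z — lengths, areas and connectivity unchanged). Overall, the cross-section is a single solid region. Total boundary length (outer) = 32.86 mm.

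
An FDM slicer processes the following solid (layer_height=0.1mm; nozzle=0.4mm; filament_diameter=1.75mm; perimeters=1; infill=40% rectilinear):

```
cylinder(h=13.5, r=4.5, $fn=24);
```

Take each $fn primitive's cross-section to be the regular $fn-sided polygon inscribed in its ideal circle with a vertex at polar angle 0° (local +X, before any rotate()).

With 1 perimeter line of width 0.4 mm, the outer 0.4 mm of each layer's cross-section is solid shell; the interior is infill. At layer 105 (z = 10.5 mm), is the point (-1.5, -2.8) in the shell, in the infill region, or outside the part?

At z = 10.5 mm: the r=4.5 cylinder contributes a regular 24-gon of circumradius 4.5. Overall, the cross-section is a single solid region. The nearest boundary edge runs (-2.25, -3.90)→(-1.16, -4.35); distance from the point to it = 1.30 mm. The point is inside the cross-section and 1.30 mm from the nearest boundary — more than the 0.4 mm shell width (1 × 0.4), so it's in the infill interior.

infill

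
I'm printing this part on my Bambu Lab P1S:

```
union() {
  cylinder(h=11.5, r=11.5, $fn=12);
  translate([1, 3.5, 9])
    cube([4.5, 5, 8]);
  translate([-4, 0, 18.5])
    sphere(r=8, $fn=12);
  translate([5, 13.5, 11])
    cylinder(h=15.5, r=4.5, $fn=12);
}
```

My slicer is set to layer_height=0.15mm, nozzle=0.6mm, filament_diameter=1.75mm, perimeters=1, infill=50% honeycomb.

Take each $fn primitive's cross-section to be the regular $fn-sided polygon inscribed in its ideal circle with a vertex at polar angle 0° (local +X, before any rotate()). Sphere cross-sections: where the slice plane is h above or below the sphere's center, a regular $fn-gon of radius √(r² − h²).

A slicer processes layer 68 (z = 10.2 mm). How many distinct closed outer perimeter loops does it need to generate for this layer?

At z = 10.2 mm: the r=11.5 cylinder gives a regular 12-gon of circumradius 11.5 (constant along its height); the cube at (1, 3.5) (footprint 4.5×5) is included at this height; the sphere at (-4, 0) does not reach this height (|z−center|=8.300 > r=8); the cylinder at (5, 13.5) is absent (z outside [11, 26.5]); Combining (union): the 4.5×5 cube at (1, 3.5) lies entirely inside the r=11.5 cylinder, so the union is just the r=11.5 cylinder — 1 connected region. The result has 1 disconnected region.

1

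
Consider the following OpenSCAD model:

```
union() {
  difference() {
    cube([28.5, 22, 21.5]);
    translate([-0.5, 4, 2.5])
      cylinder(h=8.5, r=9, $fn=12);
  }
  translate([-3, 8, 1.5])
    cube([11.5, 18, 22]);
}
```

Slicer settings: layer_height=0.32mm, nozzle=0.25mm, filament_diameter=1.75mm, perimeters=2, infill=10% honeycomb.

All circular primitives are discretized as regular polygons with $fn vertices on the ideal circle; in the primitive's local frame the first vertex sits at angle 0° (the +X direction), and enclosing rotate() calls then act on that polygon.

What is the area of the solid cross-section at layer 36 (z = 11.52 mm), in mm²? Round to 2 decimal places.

715.00 mm²

At z = 11.52 mm: the cube (footprint 28.5×22) is included at this height (area 627.00 mm²); the cylinder at (-0.5, 4) is absent (z outside [2.5, 11]); Subtracting the remaining from the first: none of the subtracted shapes is present at this height, so the 28.5×22 cube is unchanged — area = 627.00 mm²; the 11.5×18 cube at (-3, 8) contributes its full rectangle (area 207.00 mm²); Merging all regions: the regions partially overlap — summed areas 834.00 mm² minus the doubly-counted overlap 119.00 mm² gives 715.00 mm² — area = 715.00 mm². Overall, the cross-section is a single solid region. Net area = 715.00 mm².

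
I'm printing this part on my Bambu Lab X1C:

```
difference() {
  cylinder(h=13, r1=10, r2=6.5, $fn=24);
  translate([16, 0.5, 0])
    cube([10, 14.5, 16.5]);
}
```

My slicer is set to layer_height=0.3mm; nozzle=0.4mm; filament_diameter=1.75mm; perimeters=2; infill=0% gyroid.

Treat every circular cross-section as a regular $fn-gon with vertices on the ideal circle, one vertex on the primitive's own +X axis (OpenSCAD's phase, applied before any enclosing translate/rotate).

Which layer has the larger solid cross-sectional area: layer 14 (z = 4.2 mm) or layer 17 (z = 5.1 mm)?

layer 14 (z = 4.2 mm)

Layer 14 (z = 4.2): the cone (r1=10→r2=6.5) has section circumradius 8.869 here — a regular 24-gon (area = (24/2)·8.869²·sin(360°/24) = 244.31 mm²); the cube at (16, 0.5) (footprint 10×14.5) is included at this height (area 145.00 mm²); Subtracting the remaining from the first: starting from the cone (244.31 mm²), the 10×14.5 cube at (16, 0.5) misses the remaining region (no effect) — area = 244.31 mm². So its area = 244.31 mm². Layer 17 (z = 5.1): the cone contributes a regular 24-gon of circumradius 8.627 (interpolated between r1=10 and r2=6.5 at t=0.392) (area = (24/2)·8.627²·sin(360°/24) = 231.15 mm²); the cube at (16, 0.5) is present — its section is the full 10×14.5 rectangle (area 145.00 mm²); After the difference (first − rest): starting from the cone (231.15 mm²), the 10×14.5 cube at (16, 0.5) misses the remaining region (no effect) — area = 231.15 mm². So its area = 231.15 mm². Layer 14 is larger (244.31 vs 231.15 mm²).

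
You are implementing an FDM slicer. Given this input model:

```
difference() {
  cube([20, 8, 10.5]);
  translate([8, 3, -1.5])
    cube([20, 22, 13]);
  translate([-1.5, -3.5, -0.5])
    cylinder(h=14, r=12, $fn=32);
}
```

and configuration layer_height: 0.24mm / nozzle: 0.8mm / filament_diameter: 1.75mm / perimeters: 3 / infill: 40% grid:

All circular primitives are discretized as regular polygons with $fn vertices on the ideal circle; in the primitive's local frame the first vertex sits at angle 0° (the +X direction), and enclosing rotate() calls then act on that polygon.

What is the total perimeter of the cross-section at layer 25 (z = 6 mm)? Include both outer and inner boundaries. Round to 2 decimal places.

At z = 6 mm: the cube (footprint 20×8) is included at this height (perimeter 56.00 mm); the cube at (8, 3) (footprint 20×22) is included at this height (perimeter 84.00 mm); the r=12 cylinder at (-1.5, -3.5) contributes a regular 32-gon of circumradius 12 (perimeter = 2·32·12.000·sin(180°/32) = 75.28 mm); Subtracting the remaining from the first: starting from the 20×8 cube, the 20×22 cube at (8, 3) partially overlaps it — only the 60.00 mm² overlap (of its 440.00 mm²) is removed, clipping the outline; the r=12 cylinder at (-1.5, -3.5) partially overlaps it — only the 57.87 mm² overlap (of its 449.49 mm²) is removed, clipping the outline — boundary = 46.07 mm. Overall, the cross-section has 2 separate islands. Total boundary length (outer) = 46.07 mm.

46.07 mm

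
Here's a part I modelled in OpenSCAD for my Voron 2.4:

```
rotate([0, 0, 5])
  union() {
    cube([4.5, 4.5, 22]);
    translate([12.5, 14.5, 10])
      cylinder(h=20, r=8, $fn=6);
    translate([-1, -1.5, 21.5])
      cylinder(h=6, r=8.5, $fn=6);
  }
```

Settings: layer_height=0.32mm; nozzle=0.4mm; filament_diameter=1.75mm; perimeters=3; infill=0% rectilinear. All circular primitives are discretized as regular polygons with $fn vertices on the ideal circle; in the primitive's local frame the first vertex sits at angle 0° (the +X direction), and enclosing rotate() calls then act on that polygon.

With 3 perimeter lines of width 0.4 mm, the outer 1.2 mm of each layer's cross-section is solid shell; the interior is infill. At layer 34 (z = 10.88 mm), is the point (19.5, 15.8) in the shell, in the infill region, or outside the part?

At z = 10.88 mm: the 4.5×4.5 cube contributes its full rectangle; the cylinder at (12.5, 14.5): section is a regular 6-gon, circumradius r=8; the cylinder at (-1, -1.5) does not reach this height (z outside [21.5, 27.5]); Combining (union): the 2 present regions are separate (no shared area or edge), so areas and boundary lengths simply add and each stays a separate island — 2 connected regions; (whole slice rotated 5° about Z — lengths, areas and connectivity unchanged). Overall, the cross-section has 2 separate islands. Undo the 5° rotation: the query point maps to (20.803, 14.040) in the un-rotated model frame. The nearest boundary edge runs (20.50, 14.50)→(16.50, 7.57); distance from the point to it = 0.49 mm. The point is not inside any of the regions above, so it lies outside the cross-section (0.49 mm from the nearest boundary).

outside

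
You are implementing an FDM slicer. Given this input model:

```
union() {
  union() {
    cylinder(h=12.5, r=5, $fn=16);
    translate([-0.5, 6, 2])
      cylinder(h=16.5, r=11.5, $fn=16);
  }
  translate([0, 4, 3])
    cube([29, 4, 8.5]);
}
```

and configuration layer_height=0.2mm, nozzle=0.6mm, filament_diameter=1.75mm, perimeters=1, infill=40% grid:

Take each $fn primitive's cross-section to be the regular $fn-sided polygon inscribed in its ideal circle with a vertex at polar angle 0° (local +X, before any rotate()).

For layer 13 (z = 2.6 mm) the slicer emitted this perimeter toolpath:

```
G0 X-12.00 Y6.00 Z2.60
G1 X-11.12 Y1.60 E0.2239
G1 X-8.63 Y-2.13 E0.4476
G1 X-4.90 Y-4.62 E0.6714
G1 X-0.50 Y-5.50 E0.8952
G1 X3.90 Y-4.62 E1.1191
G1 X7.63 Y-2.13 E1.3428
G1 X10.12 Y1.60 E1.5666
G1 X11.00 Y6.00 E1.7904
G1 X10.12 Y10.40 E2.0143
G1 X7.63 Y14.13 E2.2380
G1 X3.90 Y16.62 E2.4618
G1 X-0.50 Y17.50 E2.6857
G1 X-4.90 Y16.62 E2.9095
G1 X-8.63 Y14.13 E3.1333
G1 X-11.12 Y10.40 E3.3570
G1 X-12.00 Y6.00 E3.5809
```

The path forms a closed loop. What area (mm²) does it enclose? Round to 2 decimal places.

Apply the shoelace formula to the sequence of (X, Y) vertices; enclosed area = 404.67 mm².

404.67 mm²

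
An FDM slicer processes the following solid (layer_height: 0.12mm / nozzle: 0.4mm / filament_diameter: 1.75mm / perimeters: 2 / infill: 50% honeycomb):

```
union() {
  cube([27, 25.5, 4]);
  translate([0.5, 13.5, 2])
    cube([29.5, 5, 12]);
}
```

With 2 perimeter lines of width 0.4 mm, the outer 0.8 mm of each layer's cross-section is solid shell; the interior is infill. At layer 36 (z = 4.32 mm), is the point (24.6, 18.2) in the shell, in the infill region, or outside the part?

At z = 4.32 mm: the cube is absent (z outside [0, 4]); the cube at (0.5, 13.5) is present — its section is the full 29.5×5 rectangle; Taking the union: only the 29.5×5 cube at (0.5, 13.5) is present, so the union is just that shape — 1 connected region. Overall, the cross-section is a single solid region. The nearest boundary edge runs (30.00, 18.50)→(0.50, 18.50); distance from the point to it = 0.30 mm. The point is inside the cross-section, 0.30 mm from the nearest boundary — within the 0.8 mm shell band (2 × 0.4).

shell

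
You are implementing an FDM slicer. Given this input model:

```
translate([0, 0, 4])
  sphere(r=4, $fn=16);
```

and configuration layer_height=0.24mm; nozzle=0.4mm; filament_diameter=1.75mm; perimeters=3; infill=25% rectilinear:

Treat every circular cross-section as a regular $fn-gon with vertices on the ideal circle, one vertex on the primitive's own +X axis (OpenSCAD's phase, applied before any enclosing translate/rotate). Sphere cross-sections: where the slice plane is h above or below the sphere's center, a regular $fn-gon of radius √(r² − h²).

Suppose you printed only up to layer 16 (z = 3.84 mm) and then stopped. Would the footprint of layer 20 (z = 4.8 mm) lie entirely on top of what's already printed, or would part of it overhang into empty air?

entirely on top

Compare the two slices. At z = 3.84: the r=4 sphere contributes a regular 16-gon of circumradius √(4²−0.16²) = 3.997 (area = (16/2)·3.997²·sin(360°/16) = 48.91 mm²). At z = 4.8: the r=4 sphere contributes a regular 16-gon of circumradius √(4²−0.8²) = 3.919 (area = (16/2)·3.919²·sin(360°/16) = 47.02 mm²). Checking containment: the cross-section at z = 4.8 is a subset of the cross-section at z = 3.84.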